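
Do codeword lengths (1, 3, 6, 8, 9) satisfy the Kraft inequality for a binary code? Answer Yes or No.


Kraft sum = sum(2^(-l_i)) = 0.6465, need <= 1. Result: satisfied (a binary prefix-free code with these lengths exists)

Yes


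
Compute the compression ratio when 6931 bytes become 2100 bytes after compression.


Ratio = original / compressed = 6931 / 2100 = 3.3005

3.3005


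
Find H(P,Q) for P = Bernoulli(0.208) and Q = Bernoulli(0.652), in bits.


H(P,Q) = -p*log2(q) - (1-p)*log2(1-q). -0.208*log2(0.652) = 0.128348; -0.792*log2(0.348) = 1.206090. H(P,Q) = 0.128348 + 1.206090 = 1.3344

1.3344 bits


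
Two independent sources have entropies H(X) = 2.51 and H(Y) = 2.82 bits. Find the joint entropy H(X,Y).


For independent variables, H(X,Y) = H(X) + H(Y) = 2.51 + 2.82 = 5.33

5.33 bits


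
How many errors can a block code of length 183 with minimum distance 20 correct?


Correction capability = floor((d-1)/2) = floor((20-1)/2) = 9

9 errors


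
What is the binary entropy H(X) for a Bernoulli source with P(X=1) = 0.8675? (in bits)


H = -p*log2(p) - (1-p)*log2(1-p). -0.8675*log2(0.8675) = 0.177893; -0.1325*log2(0.1325) = 0.386361. H = 0.177893 + 0.386361 = 0.5643

0.5643 bits


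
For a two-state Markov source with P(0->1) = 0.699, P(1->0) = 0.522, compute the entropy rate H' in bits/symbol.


Stationary distribution: pi_0 = p10/(p01+p10) = 0.4275, pi_1 = 0.5725. Entropy rate H' = pi_0*H(p01) + pi_1*H(p10) = 0.4275*0.8825 + 0.5725*0.9986 = 0.949

0.949 bits/symbol


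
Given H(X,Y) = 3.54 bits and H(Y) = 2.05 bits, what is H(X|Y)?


H(X|Y) = H(X,Y) - H(Y) = 3.54 - 2.05 = 1.49

1.49 bits


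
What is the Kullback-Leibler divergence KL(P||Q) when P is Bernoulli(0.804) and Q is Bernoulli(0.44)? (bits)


KL = p*log2(p/q) + (1-p)*log2((1-p)/(1-q)) = 0.804*log2(0.804/0.44) + 0.196*log2(0.196/0.56) = 0.4024

0.4024 bits


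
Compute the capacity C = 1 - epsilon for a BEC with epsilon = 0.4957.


C = 1 - epsilon = 1 - 0.4957 = 0.5043

0.5043 bits


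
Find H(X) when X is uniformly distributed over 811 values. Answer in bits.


H = log2(n) = log2(811) = 9.6636

9.6636 bits


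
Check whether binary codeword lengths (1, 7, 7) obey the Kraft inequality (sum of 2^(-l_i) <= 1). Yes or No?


Kraft sum = sum(2^(-l_i)) = 0.5156, need <= 1. Result: satisfied (a binary prefix-free code with these lengths exists)

Yes


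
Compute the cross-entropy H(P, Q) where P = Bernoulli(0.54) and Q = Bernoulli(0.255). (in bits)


H(P,Q) = -p*log2(q) - (1-p)*log2(1-q). -0.54*log2(0.255) = 1.064573; -0.46*log2(0.745) = 0.195356. H(P,Q) = 1.064573 + 0.195356 = 1.2599

1.2599 bits


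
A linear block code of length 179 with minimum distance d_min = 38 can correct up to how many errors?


Correction capability = floor((d-1)/2) = floor((38-1)/2) = 18

18 errors


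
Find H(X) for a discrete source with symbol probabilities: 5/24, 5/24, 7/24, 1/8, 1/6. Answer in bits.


H = -sum(p_i * log2(p_i)). Terms: -(5/24)*log2(5/24) = 0.471466; -(5/24)*log2(5/24) = 0.471466; -(7/24)*log2(7/24) = 0.518469; -(1/8)*log2(1/8) = 0.375000; -(1/6)*log2(1/6) = 0.430827. H = 0.471466 + 0.471466 + 0.518469 + 0.375000 + 0.430827 = 2.2672

2.2672 bits


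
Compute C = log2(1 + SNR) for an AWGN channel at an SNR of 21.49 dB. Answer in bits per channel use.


SNR_linear = 10^(21.49/10) = 140.9289; C = log2(1 + SNR_linear) = log2(1 + 140.9289) = 7.149

7.149 bits/channel use


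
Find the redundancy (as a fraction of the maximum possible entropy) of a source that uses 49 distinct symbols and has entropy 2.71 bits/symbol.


H_max = log2(K) = log2(49) = 5.6147 bits/symbol. Redundancy = 1 - H/H_max = 1 - 2.71/5.6147 = 1 - 0.4827 = 0.5173

0.5173


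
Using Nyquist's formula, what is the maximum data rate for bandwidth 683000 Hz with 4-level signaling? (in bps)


Rate = 2 * B * log2(M) = 2 * 683000 * 2.0 = 2732000.0

2732000.0 bps


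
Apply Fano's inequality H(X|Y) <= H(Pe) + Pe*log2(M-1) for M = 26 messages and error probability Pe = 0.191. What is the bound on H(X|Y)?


H(Pe) = -Pe*log2(Pe) - (1-Pe)*log2(1-Pe) = -0.191*log2(0.191) - 0.809*log2(0.809) = 0.456176 + 0.247383 = 0.7036. Pe*log2(M-1) = 0.191*log2(25) = 0.886977. Bound = H(Pe) + Pe*log2(M-1) = 0.456176 + 0.247383 + 0.886977 = 1.5905

1.5905 bits


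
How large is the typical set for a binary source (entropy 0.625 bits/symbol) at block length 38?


log2|A_typical| = nH = 38 * 0.625 = 23.75, so |A_typical| ~ 2^23.75 = 1.411e+07

1.411e+07


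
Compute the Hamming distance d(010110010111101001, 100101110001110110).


Count differing positions: ^ ^ . . ^ ^ ^ . . ^ ^ . . ^ ^ ^ ^ ^ = 12 differences

12


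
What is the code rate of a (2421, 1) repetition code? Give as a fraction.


Rate = k/n = 1/2421

1/2421


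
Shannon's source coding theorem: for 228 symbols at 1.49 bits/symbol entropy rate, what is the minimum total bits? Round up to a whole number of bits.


Minimum bits >= n * H = 228 * 1.49 = 339.72, rounded up to a whole number of bits = 340

340 bits


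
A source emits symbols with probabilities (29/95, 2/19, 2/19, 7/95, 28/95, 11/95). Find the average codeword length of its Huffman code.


Huffman construction (repeatedly merge the two least-probable nodes; each merge adds 1 bit to every symbol beneath it): 7/95 + 2/19 = 17/95; 2/19 + 11/95 = 21/95; 17/95 + 21/95 = 2/5; 28/95 + 29/95 = 3/5; 2/5 + 3/5 = 1. Resulting codeword lengths (in the order the probabilities were given): (2, 3, 3, 3, 2, 3). L_avg = sum(p_i * l_i) = 29/95*2 + 2/19*3 + 2/19*3 + 7/95*3 + 28/95*2 + 11/95*3 = 12/5 = 2.4

2.4 bits


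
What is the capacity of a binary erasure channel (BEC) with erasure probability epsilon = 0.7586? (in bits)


C = 1 - epsilon = 1 - 0.7586 = 0.2414

0.2414 bits


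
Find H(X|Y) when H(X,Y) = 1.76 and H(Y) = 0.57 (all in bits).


H(X|Y) = H(X,Y) - H(Y) = 1.76 - 0.57 = 1.19

1.19 bits


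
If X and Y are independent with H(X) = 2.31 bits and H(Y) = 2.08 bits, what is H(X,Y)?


For independent variables, H(X,Y) = H(X) + H(Y) = 2.31 + 2.08 = 4.39

4.39 bits


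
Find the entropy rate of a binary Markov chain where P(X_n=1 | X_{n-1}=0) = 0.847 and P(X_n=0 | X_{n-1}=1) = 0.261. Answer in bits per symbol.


Stationary distribution: pi_0 = p10/(p01+p10) = 0.2356, pi_1 = 0.7644. Entropy rate H' = pi_0*H(p01) + pi_1*H(p10) = 0.2356*0.6173 + 0.7644*0.8283 = 0.7786

0.7786 bits/symbol


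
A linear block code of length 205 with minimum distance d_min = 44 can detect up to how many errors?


Detection capability = d_min - 1 = 44 - 1 = 43

43 errors


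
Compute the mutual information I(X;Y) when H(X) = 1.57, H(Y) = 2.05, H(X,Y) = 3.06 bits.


I(X;Y) = H(X) + H(Y) - H(X,Y) = 1.57 + 2.05 - 3.06 = 0.56

0.56 bits


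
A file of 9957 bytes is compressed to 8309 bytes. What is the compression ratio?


Ratio = original / compressed = 9957 / 8309 = 1.1983

1.1983


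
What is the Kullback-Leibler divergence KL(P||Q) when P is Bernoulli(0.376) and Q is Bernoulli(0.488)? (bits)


KL = p*log2(p/q) + (1-p)*log2((1-p)/(1-q)) = 0.376*log2(0.376/0.488) + 0.624*log2(0.624/0.512) = 0.0367

0.0367 bits


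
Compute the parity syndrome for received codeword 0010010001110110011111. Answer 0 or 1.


Syndrome = XOR of all bits = 0 XOR 0 XOR 1 XOR 0 XOR 0 XOR 1 XOR 0 XOR 0 XOR 0 XOR 1 XOR 1 XOR 1 XOR 0 XOR 1 XOR 1 XOR 0 XOR 0 XOR 1 XOR 1 XOR 1 XOR 1 XOR 1 = 0

0


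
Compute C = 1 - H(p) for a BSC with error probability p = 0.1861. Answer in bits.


H(p) = -p*log2(p) - (1-p)*log2(1-p) = -0.1861*log2(0.1861) - 0.8139*log2(0.8139) = 0.451451 + 0.241791 = 0.6932. C = 1 - H(p) = 1 - 0.6932 = 0.3068

0.3068 bits


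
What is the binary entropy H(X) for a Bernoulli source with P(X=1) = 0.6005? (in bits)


H = -p*log2(p) - (1-p)*log2(1-p). -0.6005*log2(0.6005) = 0.441826; -0.3995*log2(0.3995) = 0.528831. H = 0.441826 + 0.528831 = 0.9707

0.9707 bits


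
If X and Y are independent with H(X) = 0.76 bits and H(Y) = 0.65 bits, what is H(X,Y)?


For independent variables, H(X,Y) = H(X) + H(Y) = 0.76 + 0.65 = 1.41

1.41 bits


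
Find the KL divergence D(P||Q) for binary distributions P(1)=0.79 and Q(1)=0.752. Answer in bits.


KL = p*log2(p/q) + (1-p)*log2((1-p)/(1-q)) = 0.79*log2(0.79/0.752) + 0.21*log2(0.21/0.248) = 0.0058

0.0058 bits


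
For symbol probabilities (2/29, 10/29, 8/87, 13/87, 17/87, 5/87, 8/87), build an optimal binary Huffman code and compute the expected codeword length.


Huffman construction (repeatedly merge the two least-probable nodes; each merge adds 1 bit to every symbol beneath it): 5/87 + 2/29 = 11/87; 8/87 + 8/87 = 16/87; 11/87 + 13/87 = 8/29; 16/87 + 17/87 = 11/29; 8/29 + 10/29 = 18/29; 11/29 + 18/29 = 1. Resulting codeword lengths (in the order the probabilities were given): (4, 2, 3, 3, 2, 4, 3). L_avg = sum(p_i * l_i) = 2/29*4 + 10/29*2 + 8/87*3 + 13/87*3 + 17/87*2 + 5/87*4 + 8/87*3 = 75/29 = 2.5862

2.5862 bits


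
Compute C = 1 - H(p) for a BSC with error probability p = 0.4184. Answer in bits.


H(p) = -p*log2(p) - (1-p)*log2(1-p) = -0.4184*log2(0.4184) - 0.5816*log2(0.5816) = 0.525948 + 0.454754 = 0.9807. C = 1 - H(p) = 1 - 0.9807 = 0.0193

0.0193 bits


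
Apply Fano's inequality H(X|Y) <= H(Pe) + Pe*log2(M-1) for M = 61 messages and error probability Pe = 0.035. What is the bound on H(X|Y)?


H(Pe) = -Pe*log2(Pe) - (1-Pe)*log2(1-Pe) = -0.035*log2(0.035) - 0.965*log2(0.965) = 0.169278 + 0.049600 = 0.2189. Pe*log2(M-1) = 0.035*log2(60) = 0.206741. Bound = H(Pe) + Pe*log2(M-1) = 0.169278 + 0.049600 + 0.206741 = 0.4256

0.4256 bits


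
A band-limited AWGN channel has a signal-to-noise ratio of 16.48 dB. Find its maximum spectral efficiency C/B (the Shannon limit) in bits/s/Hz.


SNR_linear = 10^(16.48/10) = 44.4631; C/B = log2(1 + SNR_linear) = log2(1 + 44.4631) = 5.5066

5.5066 bits/s/Hz


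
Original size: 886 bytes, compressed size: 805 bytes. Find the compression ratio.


Ratio = original / compressed = 886 / 805 = 1.1006

1.1006


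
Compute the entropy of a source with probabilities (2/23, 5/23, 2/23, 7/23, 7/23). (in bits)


H = -sum(p_i * log2(p_i)). Terms: -(2/23)*log2(2/23) = 0.306397; -(5/23)*log2(5/23) = 0.478616; -(2/23)*log2(2/23) = 0.306397; -(7/23)*log2(7/23) = 0.522324; -(7/23)*log2(7/23) = 0.522324. H = 0.306397 + 0.478616 + 0.306397 + 0.522324 + 0.522324 = 2.1361

2.1361 bits


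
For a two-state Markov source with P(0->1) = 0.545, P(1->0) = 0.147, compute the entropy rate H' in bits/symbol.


Stationary distribution: pi_0 = p10/(p01+p10) = 0.2124, pi_1 = 0.7876. Entropy rate H' = pi_0*H(p01) + pi_1*H(p10) = 0.2124*0.9941 + 0.7876*0.6023 = 0.6855

0.6855 bits/symbol


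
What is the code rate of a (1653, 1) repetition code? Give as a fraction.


Rate = k/n = 1/1653

1/1653


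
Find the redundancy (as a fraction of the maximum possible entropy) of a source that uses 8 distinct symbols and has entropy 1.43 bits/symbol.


H_max = log2(K) = log2(8) = 3.0 bits/symbol. Redundancy = 1 - H/H_max = 1 - 1.43/3.0 = 1 - 0.4767 = 0.5233

0.5233


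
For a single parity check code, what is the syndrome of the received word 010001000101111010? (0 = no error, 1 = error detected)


Syndrome = XOR of all bits = 0 XOR 1 XOR 0 XOR 0 XOR 0 XOR 1 XOR 0 XOR 0 XOR 0 XOR 1 XOR 0 XOR 1 XOR 1 XOR 1 XOR 1 XOR 0 XOR 1 XOR 0 = 0

0


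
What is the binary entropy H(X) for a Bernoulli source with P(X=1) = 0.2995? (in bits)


H = -p*log2(p) - (1-p)*log2(1-p). -0.2995*log2(0.2995) = 0.520942; -0.7005*log2(0.7005) = 0.359737. H = 0.520942 + 0.359737 = 0.8807

0.8807 bits


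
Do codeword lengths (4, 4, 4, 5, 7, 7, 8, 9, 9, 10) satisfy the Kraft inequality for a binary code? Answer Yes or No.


Kraft sum = sum(2^(-l_i)) = 0.2432, need <= 1. Result: satisfied (a binary prefix-free code with these lengths exists)

Yes


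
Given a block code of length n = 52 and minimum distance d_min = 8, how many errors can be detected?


Detection capability = d_min - 1 = 8 - 1 = 7

7 errors


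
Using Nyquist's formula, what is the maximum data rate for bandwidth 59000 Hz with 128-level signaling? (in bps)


Rate = 2 * B * log2(M) = 2 * 59000 * 7.0 = 826000.0

826000.0 bps


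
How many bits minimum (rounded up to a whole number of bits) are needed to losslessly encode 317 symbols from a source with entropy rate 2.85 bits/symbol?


Minimum bits >= n * H = 317 * 2.85 = 903.45, rounded up to a whole number of bits = 904

904 bits


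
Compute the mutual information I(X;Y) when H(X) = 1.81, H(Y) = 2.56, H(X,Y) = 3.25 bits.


I(X;Y) = H(X) + H(Y) - H(X,Y) = 1.81 + 2.56 - 3.25 = 1.12

1.12 bits


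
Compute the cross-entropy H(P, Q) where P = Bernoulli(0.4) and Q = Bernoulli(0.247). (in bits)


H(P,Q) = -p*log2(q) - (1-p)*log2(1-q). -0.4*log2(0.247) = 0.806967; -0.6*log2(0.753) = 0.245567. H(P,Q) = 0.806967 + 0.245567 = 1.0525

1.0525 bits


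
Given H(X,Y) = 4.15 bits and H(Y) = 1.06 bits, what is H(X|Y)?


H(X|Y) = H(X,Y) - H(Y) = 4.15 - 1.06 = 3.09

3.09 bits


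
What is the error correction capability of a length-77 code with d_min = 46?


Correction capability = floor((d-1)/2) = floor((46-1)/2) = 22

22 errors


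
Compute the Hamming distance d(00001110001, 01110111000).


Count differing positions: . ^ ^ ^ ^ . . ^ . . ^ = 6 differences

6


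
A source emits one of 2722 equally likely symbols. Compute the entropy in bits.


H = log2(n) = log2(2722) = 11.4105

11.4105 bits


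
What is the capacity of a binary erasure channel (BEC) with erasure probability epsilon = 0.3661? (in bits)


C = 1 - epsilon = 1 - 0.3661 = 0.6339

0.6339 bits


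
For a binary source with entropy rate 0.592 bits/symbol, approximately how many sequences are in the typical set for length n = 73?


log2|A_typical| = nH = 73 * 0.592 = 43.216, so |A_typical| ~ 2^43.216 = 1.022e+13

1.022e+13


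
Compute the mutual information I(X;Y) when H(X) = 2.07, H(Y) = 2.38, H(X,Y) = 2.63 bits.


I(X;Y) = H(X) + H(Y) - H(X,Y) = 2.07 + 2.38 - 2.63 = 1.82

1.82 bits


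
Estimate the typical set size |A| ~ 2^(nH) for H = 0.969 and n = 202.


log2|A_typical| = nH = 202 * 0.969 = 195.738, so |A_typical| ~ 2^195.738 = 8.375e+58

8.375e+58


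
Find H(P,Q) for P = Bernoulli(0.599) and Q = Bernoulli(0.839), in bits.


H(P,Q) = -p*log2(q) - (1-p)*log2(1-q). -0.599*log2(0.839) = 0.151701; -0.401*log2(0.161) = 1.056582. H(P,Q) = 0.151701 + 1.056582 = 1.2083

1.2083 bits


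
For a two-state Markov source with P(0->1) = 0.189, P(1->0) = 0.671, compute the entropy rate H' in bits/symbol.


Stationary distribution: pi_0 = p10/(p01+p10) = 0.7802, pi_1 = 0.2198. Entropy rate H' = pi_0*H(p01) + pi_1*H(p10) = 0.7802*0.6994 + 0.2198*0.9139 = 0.7465

0.7465 bits/symbol


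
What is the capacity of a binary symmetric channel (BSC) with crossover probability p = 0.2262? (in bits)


H(p) = -p*log2(p) - (1-p)*log2(1-p) = -0.2262*log2(0.2262) - 0.7738*log2(0.7738) = 0.485047 + 0.286281 = 0.7713. C = 1 - H(p) = 1 - 0.7713 = 0.2287

0.2287 bits


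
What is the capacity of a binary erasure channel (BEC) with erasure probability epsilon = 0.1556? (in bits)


C = 1 - epsilon = 1 - 0.1556 = 0.8444

0.8444 bits


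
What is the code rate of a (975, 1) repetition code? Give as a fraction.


Rate = k/n = 1/975

1/975


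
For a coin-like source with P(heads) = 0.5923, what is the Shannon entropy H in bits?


H = -p*log2(p) - (1-p)*log2(1-p). -0.5923*log2(0.5923) = 0.447542; -0.4077*log2(0.4077) = 0.527735. H = 0.447542 + 0.527735 = 0.9753

0.9753 bits


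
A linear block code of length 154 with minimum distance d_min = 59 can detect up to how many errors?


Detection capability = d_min - 1 = 59 - 1 = 58

58 errors


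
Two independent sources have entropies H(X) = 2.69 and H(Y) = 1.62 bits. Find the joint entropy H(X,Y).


For independent variables, H(X,Y) = H(X) + H(Y) = 2.69 + 1.62 = 4.31

4.31 bits


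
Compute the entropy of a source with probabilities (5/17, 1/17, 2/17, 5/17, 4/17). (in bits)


H = -sum(p_i * log2(p_i)). Terms: -(5/17)*log2(5/17) = 0.519275; -(1/17)*log2(1/17) = 0.240439; -(2/17)*log2(2/17) = 0.363231; -(5/17)*log2(5/17) = 0.519275; -(4/17)*log2(4/17) = 0.491168. H = 0.519275 + 0.240439 + 0.363231 + 0.519275 + 0.491168 = 2.1334

2.1334 bits


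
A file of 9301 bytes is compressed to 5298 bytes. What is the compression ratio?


Ratio = original / compressed = 9301 / 5298 = 1.7556

1.7556


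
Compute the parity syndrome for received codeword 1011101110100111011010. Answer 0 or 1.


Syndrome = XOR of all bits = 1 XOR 0 XOR 1 XOR 1 XOR 1 XOR 0 XOR 1 XOR 1 XOR 1 XOR 0 XOR 1 XOR 0 XOR 0 XOR 1 XOR 1 XOR 1 XOR 0 XOR 1 XOR 1 XOR 0 XOR 1 XOR 0 = 0

0


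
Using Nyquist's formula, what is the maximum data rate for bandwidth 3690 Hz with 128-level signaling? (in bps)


Rate = 2 * B * log2(M) = 2 * 3690 * 7.0 = 51660.0

51660.0 bps


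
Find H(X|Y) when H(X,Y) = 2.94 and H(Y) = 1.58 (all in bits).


H(X|Y) = H(X,Y) - H(Y) = 2.94 - 1.58 = 1.36

1.36 bits


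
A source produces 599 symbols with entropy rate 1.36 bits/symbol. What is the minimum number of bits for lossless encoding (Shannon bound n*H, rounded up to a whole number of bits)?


Minimum bits >= n * H = 599 * 1.36 = 814.64, rounded up to a whole number of bits = 815

815 bits


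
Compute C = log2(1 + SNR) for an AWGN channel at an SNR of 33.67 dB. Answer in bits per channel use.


SNR_linear = 10^(33.67/10) = 2328.0913; C = log2(1 + SNR_linear) = log2(1 + 2328.0913) = 11.1856

11.1856 bits/channel use


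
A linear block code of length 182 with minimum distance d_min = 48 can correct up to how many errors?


Correction capability = floor((d-1)/2) = floor((48-1)/2) = 23

23 errors


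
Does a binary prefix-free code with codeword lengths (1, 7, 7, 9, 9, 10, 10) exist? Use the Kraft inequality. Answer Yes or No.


Kraft sum = sum(2^(-l_i)) = 0.5215, need <= 1. Result: satisfied (a binary prefix-free code with these lengths exists)

Yes


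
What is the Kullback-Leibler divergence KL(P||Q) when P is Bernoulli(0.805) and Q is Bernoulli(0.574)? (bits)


KL = p*log2(p/q) + (1-p)*log2((1-p)/(1-q)) = 0.805*log2(0.805/0.574) + 0.195*log2(0.195/0.426) = 0.173

0.173 bits


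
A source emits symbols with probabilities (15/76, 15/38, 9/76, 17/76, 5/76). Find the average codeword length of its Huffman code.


Huffman construction (repeatedly merge the two least-probable nodes; each merge adds 1 bit to every symbol beneath it): 5/76 + 9/76 = 7/38; 7/38 + 15/76 = 29/76; 17/76 + 29/76 = 23/38; 15/38 + 23/38 = 1. Resulting codeword lengths (in the order the probabilities were given): (3, 1, 4, 2, 4). L_avg = sum(p_i * l_i) = 15/76*3 + 15/38*1 + 9/76*4 + 17/76*2 + 5/76*4 = 165/76 = 2.1711

2.1711 bits


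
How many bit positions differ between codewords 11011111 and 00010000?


Count differing positions: ^ ^ . . ^ ^ ^ ^ = 6 differences

6


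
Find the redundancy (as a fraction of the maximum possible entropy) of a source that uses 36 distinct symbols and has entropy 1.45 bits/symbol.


H_max = log2(K) = log2(36) = 5.1699 bits/symbol. Redundancy = 1 - H/H_max = 1 - 1.45/5.1699 = 1 - 0.2805 = 0.7195

0.7195


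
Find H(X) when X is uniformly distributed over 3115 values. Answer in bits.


H = log2(n) = log2(3115) = 11.605

11.605 bits


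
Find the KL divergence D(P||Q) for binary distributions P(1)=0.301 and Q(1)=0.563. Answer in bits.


KL = p*log2(p/q) + (1-p)*log2((1-p)/(1-q)) = 0.301*log2(0.301/0.563) + 0.699*log2(0.699/0.437) = 0.2018

0.2018 bits


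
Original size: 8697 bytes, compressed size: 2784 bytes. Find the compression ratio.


Ratio = original / compressed = 8697 / 2784 = 3.1239

3.1239


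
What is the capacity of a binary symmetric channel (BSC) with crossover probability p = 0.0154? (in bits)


H(p) = -p*log2(p) - (1-p)*log2(1-p) = -0.0154*log2(0.0154) - 0.9846*log2(0.9846) = 0.092722 + 0.022046 = 0.1148. C = 1 - H(p) = 1 - 0.1148 = 0.8852

0.8852 bits


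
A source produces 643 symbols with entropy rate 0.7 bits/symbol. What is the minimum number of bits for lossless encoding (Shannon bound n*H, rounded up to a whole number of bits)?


Minimum bits >= n * H = 643 * 0.7 = 450.1, rounded up to a whole number of bits = 451

451 bits


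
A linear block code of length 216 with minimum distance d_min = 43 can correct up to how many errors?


Correction capability = floor((d-1)/2) = floor((43-1)/2) = 21

21 errors


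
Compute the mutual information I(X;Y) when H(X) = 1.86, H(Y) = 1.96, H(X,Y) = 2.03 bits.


I(X;Y) = H(X) + H(Y) - H(X,Y) = 1.86 + 1.96 - 2.03 = 1.79

1.79 bits


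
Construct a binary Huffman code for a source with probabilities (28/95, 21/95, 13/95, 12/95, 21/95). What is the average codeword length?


Huffman construction (repeatedly merge the two least-probable nodes; each merge adds 1 bit to every symbol beneath it): 12/95 + 13/95 = 5/19; 21/95 + 21/95 = 42/95; 5/19 + 28/95 = 53/95; 42/95 + 53/95 = 1. Resulting codeword lengths (in the order the probabilities were given): (2, 2, 3, 3, 2). L_avg = sum(p_i * l_i) = 28/95*2 + 21/95*2 + 13/95*3 + 12/95*3 + 21/95*2 = 43/19 = 2.2632

2.2632 bits


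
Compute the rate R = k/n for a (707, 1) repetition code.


Rate = k/n = 1/707

1/707


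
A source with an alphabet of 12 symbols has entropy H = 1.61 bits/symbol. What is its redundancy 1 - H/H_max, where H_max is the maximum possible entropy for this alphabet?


H_max = log2(K) = log2(12) = 3.585 bits/symbol. Redundancy = 1 - H/H_max = 1 - 1.61/3.585 = 1 - 0.4491 = 0.5509

0.5509


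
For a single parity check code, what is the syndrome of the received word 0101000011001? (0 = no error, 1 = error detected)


Syndrome = XOR of all bits = 0 XOR 1 XOR 0 XOR 1 XOR 0 XOR 0 XOR 0 XOR 0 XOR 1 XOR 1 XOR 0 XOR 0 XOR 1 = 1

1


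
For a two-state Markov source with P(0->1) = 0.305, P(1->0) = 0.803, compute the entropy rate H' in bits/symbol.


Stationary distribution: pi_0 = p10/(p01+p10) = 0.7247, pi_1 = 0.2753. Entropy rate H' = pi_0*H(p01) + pi_1*H(p10) = 0.7247*0.8873 + 0.2753*0.7159 = 0.8401

0.8401 bits/symbol


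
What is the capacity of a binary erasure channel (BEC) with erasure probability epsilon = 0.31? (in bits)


C = 1 - epsilon = 1 - 0.31 = 0.69

0.69 bits


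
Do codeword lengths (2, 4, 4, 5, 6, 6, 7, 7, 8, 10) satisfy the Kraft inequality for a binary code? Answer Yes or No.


Kraft sum = sum(2^(-l_i)) = 0.458, need <= 1. Result: satisfied (a binary prefix-free code with these lengths exists)

Yes


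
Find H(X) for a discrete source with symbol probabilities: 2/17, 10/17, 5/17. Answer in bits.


H = -sum(p_i * log2(p_i)). Terms: -(2/17)*log2(2/17) = 0.363231; -(10/17)*log2(10/17) = 0.450315; -(5/17)*log2(5/17) = 0.519275. H = 0.363231 + 0.450315 + 0.519275 = 1.3328

1.3328 bits


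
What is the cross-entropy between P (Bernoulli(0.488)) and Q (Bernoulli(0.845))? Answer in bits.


H(P,Q) = -p*log2(q) - (1-p)*log2(1-q). -0.488*log2(0.845) = 0.118573; -0.512*log2(0.155) = 1.377106. H(P,Q) = 0.118573 + 1.377106 = 1.4957

1.4957 bits


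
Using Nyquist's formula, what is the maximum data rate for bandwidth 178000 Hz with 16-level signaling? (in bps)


Rate = 2 * B * log2(M) = 2 * 178000 * 4.0 = 1424000.0

1424000.0 bps


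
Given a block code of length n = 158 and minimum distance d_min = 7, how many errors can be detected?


Detection capability = d_min - 1 = 7 - 1 = 6

6 errors


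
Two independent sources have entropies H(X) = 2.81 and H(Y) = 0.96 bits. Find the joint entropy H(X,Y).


For independent variables, H(X,Y) = H(X) + H(Y) = 2.81 + 0.96 = 3.77

3.77 bits


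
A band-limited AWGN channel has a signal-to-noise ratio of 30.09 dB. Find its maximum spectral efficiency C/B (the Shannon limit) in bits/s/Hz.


SNR_linear = 10^(30.09/10) = 1020.9395; C/B = log2(1 + SNR_linear) = log2(1 + 1020.9395) = 9.9971

9.9971 bits/s/Hz


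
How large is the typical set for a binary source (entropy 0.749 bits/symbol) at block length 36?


log2|A_typical| = nH = 36 * 0.749 = 26.964, so |A_typical| ~ 2^26.964 = 1.309e+08

1.309e+08


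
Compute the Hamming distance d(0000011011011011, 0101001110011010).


Count differing positions: . ^ . ^ . ^ . ^ . ^ . . . . . ^ = 6 differences

6


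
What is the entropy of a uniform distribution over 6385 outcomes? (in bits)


H = log2(n) = log2(6385) = 12.6405

12.6405 bits


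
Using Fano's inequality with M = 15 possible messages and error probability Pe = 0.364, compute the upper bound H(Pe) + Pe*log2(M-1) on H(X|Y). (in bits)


H(Pe) = -Pe*log2(Pe) - (1-Pe)*log2(1-Pe) = -0.364*log2(0.364) - 0.636*log2(0.636) = 0.530708 + 0.415245 = 0.946. Pe*log2(M-1) = 0.364*log2(14) = 1.385877. Bound = H(Pe) + Pe*log2(M-1) = 0.530708 + 0.415245 + 1.385877 = 2.3318

2.3318 bits


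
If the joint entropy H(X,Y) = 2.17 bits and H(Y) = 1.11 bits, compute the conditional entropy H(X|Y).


H(X|Y) = H(X,Y) - H(Y) = 2.17 - 1.11 = 1.06

1.06 bits


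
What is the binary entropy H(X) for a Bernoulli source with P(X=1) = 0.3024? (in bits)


H = -p*log2(p) - (1-p)*log2(1-p). -0.3024*log2(0.3024) = 0.521782; -0.6976*log2(0.6976) = 0.362423. H = 0.521782 + 0.362423 = 0.8842

0.8842 bits


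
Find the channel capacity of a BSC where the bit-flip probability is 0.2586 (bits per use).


H(p) = -p*log2(p) - (1-p)*log2(1-p) = -0.2586*log2(0.2586) - 0.7414*log2(0.7414) = 0.504582 + 0.320045 = 0.8246. C = 1 - H(p) = 1 - 0.8246 = 0.1754

0.1754 bits


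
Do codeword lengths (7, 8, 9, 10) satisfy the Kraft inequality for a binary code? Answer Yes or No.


Kraft sum = sum(2^(-l_i)) = 0.0146, need <= 1. Result: satisfied (a binary prefix-free code with these lengths exists)

Yes


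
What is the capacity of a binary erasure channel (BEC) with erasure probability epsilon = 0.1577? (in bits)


C = 1 - epsilon = 1 - 0.1577 = 0.8423

0.8423 bits


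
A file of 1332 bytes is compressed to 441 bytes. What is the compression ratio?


Ratio = original / compressed = 1332 / 441 = 3.0204

3.0204


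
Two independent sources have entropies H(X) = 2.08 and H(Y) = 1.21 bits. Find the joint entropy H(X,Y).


For independent variables, H(X,Y) = H(X) + H(Y) = 2.08 + 1.21 = 3.29

3.29 bits


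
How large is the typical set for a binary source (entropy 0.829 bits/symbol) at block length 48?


log2|A_typical| = nH = 48 * 0.829 = 39.792, so |A_typical| ~ 2^39.792 = 9.519e+11

9.519e+11


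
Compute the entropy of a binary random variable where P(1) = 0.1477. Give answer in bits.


H = -p*log2(p) - (1-p)*log2(1-p). -0.1477*log2(0.1477) = 0.407542; -0.8523*log2(0.8523) = 0.196512. H = 0.407542 + 0.196512 = 0.6041

0.6041 bits


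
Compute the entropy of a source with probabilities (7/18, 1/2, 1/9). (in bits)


H = -sum(p_i * log2(p_i)). Terms: -(7/18)*log2(7/18) = 0.529888; -(1/2)*log2(1/2) = 0.500000; -(1/9)*log2(1/9) = 0.352214. H = 0.529888 + 0.500000 + 0.352214 = 1.3821

1.3821 bits


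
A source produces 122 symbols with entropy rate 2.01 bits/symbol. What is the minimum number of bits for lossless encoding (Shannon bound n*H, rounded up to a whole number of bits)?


Minimum bits >= n * H = 122 * 2.01 = 245.22, rounded up to a whole number of bits = 246

246 bits


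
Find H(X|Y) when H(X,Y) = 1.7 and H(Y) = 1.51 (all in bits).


H(X|Y) = H(X,Y) - H(Y) = 1.7 - 1.51 = 0.19

0.19 bits


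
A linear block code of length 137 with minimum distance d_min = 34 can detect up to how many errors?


Detection capability = d_min - 1 = 34 - 1 = 33

33 errors


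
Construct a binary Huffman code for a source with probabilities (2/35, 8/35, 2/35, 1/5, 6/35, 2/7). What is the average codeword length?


Huffman construction (repeatedly merge the two least-probable nodes; each merge adds 1 bit to every symbol beneath it): 2/35 + 2/35 = 4/35; 4/35 + 6/35 = 2/7; 1/5 + 8/35 = 3/7; 2/7 + 2/7 = 4/7; 3/7 + 4/7 = 1. Resulting codeword lengths (in the order the probabilities were given): (4, 2, 4, 2, 3, 2). L_avg = sum(p_i * l_i) = 2/35*4 + 8/35*2 + 2/35*4 + 1/5*2 + 6/35*3 + 2/7*2 = 12/5 = 2.4

2.4 bits


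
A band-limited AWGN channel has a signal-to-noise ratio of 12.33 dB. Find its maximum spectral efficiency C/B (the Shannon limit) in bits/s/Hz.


SNR_linear = 10^(12.33/10) = 17.1002; C/B = log2(1 + SNR_linear) = log2(1 + 17.1002) = 4.1779

4.1779 bits/s/Hz


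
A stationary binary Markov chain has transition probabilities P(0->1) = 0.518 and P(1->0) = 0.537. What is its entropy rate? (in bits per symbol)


Stationary distribution: pi_0 = p10/(p01+p10) = 0.509, pi_1 = 0.491. Entropy rate H' = pi_0*H(p01) + pi_1*H(p10) = 0.509*0.9991 + 0.491*0.996 = 0.9976

0.9976 bits/symbol


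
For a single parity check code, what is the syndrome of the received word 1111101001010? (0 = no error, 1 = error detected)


Syndrome = XOR of all bits = 1 XOR 1 XOR 1 XOR 1 XOR 1 XOR 0 XOR 1 XOR 0 XOR 0 XOR 1 XOR 0 XOR 1 XOR 0 = 0

0


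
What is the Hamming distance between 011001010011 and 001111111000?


Count differing positions: . ^ . ^ ^ . ^ . ^ . ^ ^ = 7 differences

7


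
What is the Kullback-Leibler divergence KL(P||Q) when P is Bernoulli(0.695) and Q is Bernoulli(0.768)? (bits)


KL = p*log2(p/q) + (1-p)*log2((1-p)/(1-q)) = 0.695*log2(0.695/0.768) + 0.305*log2(0.305/0.232) = 0.0202

0.0202 bits


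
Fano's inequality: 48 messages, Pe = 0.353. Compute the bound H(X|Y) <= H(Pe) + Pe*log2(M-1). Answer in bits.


H(Pe) = -Pe*log2(Pe) - (1-Pe)*log2(1-Pe) = -0.353*log2(0.353) - 0.647*log2(0.647) = 0.530298 + 0.406421 = 0.9367. Pe*log2(M-1) = 0.353*log2(47) = 1.960770. Bound = H(Pe) + Pe*log2(M-1) = 0.530298 + 0.406421 + 1.960770 = 2.8975

2.8975 bits


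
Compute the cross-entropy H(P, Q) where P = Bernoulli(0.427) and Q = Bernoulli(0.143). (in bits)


H(P,Q) = -p*log2(q) - (1-p)*log2(1-q). -0.427*log2(0.143) = 1.198125; -0.573*log2(0.857) = 0.127569. H(P,Q) = 1.198125 + 0.127569 = 1.3257

1.3257 bits


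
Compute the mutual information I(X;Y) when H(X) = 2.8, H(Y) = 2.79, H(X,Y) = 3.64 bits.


I(X;Y) = H(X) + H(Y) - H(X,Y) = 2.8 + 2.79 - 3.64 = 1.95

1.95 bits


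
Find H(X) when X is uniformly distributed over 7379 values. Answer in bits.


H = log2(n) = log2(7379) = 12.8492

12.8492 bits


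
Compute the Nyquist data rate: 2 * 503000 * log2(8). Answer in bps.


Rate = 2 * B * log2(M) = 2 * 503000 * 3.0 = 3018000.0

3018000.0 bps


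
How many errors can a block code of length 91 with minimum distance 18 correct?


Correction capability = floor((d-1)/2) = floor((18-1)/2) = 8

8 errors


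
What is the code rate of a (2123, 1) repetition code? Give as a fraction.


Rate = k/n = 1/2123

1/2123


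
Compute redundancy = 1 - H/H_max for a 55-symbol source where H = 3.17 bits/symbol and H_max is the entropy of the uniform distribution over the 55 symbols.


H_max = log2(K) = log2(55) = 5.7814 bits/symbol. Redundancy = 1 - H/H_max = 1 - 3.17/5.7814 = 1 - 0.5483 = 0.4517

0.4517


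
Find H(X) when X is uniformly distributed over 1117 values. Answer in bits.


H = log2(n) = log2(1117) = 10.1254

10.1254 bits


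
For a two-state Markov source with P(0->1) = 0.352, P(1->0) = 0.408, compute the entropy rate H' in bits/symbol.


Stationary distribution: pi_0 = p10/(p01+p10) = 0.5368, pi_1 = 0.4632. Entropy rate H' = pi_0*H(p01) + pi_1*H(p10) = 0.5368*0.9358 + 0.4632*0.9754 = 0.9542

0.9542 bits/symbol


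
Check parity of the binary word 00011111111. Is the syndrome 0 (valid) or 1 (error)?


Syndrome = XOR of all bits = 0 XOR 0 XOR 0 XOR 1 XOR 1 XOR 1 XOR 1 XOR 1 XOR 1 XOR 1 XOR 1 = 0

0


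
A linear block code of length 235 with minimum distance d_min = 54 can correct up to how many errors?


Correction capability = floor((d-1)/2) = floor((54-1)/2) = 26

26 errors


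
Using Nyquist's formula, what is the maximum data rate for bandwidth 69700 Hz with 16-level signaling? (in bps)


Rate = 2 * B * log2(M) = 2 * 69700 * 4.0 = 557600.0

557600.0 bps


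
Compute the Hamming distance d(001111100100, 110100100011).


Count differing positions: ^ ^ ^ . ^ ^ . . . ^ ^ ^ = 8 differences

8


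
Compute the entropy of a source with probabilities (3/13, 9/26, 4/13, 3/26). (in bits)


H = -sum(p_i * log2(p_i)). Terms: -(3/13)*log2(3/13) = 0.488187; -(9/26)*log2(9/26) = 0.529794; -(4/13)*log2(4/13) = 0.523212; -(3/26)*log2(3/26) = 0.359478. H = 0.488187 + 0.529794 + 0.523212 + 0.359478 = 1.9007

1.9007 bits


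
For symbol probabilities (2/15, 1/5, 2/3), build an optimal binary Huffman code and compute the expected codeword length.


Huffman construction (repeatedly merge the two least-probable nodes; each merge adds 1 bit to every symbol beneath it): 2/15 + 1/5 = 1/3; 1/3 + 2/3 = 1. Resulting codeword lengths (in the order the probabilities were given): (2, 2, 1). L_avg = sum(p_i * l_i) = 2/15*2 + 1/5*2 + 2/3*1 = 4/3 = 1.3333

1.3333 bits


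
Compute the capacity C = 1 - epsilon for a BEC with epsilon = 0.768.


C = 1 - epsilon = 1 - 0.768 = 0.232

0.232 bits


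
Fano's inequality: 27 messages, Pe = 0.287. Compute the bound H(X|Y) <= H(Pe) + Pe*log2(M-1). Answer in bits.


H(Pe) = -Pe*log2(Pe) - (1-Pe)*log2(1-Pe) = -0.287*log2(0.287) - 0.713*log2(0.713) = 0.516852 + 0.347963 = 0.8648. Pe*log2(M-1) = 0.287*log2(26) = 1.349026. Bound = H(Pe) + Pe*log2(M-1) = 0.516852 + 0.347963 + 1.349026 = 2.2138

2.2138 bits


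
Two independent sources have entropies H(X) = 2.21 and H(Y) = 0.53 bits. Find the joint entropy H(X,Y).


For independent variables, H(X,Y) = H(X) + H(Y) = 2.21 + 0.53 = 2.74

2.74 bits


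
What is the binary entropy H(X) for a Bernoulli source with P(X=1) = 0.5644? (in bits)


H = -p*log2(p) - (1-p)*log2(1-p). -0.5644*log2(0.5644) = 0.465749; -0.4356*log2(0.4356) = 0.522251. H = 0.465749 + 0.522251 = 0.988

0.988 bits


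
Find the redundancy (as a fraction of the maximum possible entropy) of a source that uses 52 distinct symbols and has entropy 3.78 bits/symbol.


H_max = log2(K) = log2(52) = 5.7004 bits/symbol. Redundancy = 1 - H/H_max = 1 - 3.78/5.7004 = 1 - 0.6631 = 0.3369

0.3369


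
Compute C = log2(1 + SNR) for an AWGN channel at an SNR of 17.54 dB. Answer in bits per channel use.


SNR_linear = 10^(17.54/10) = 56.7545; C = log2(1 + SNR_linear) = log2(1 + 56.7545) = 5.8519

5.8519 bits/channel use


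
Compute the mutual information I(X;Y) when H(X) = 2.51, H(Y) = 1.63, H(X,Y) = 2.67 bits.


I(X;Y) = H(X) + H(Y) - H(X,Y) = 2.51 + 1.63 - 2.67 = 1.47

1.47 bits


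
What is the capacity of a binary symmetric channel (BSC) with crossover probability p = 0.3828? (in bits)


H(p) = -p*log2(p) - (1-p)*log2(1-p) = -0.3828*log2(0.3828) - 0.6172*log2(0.6172) = 0.530307 + 0.429688 = 0.96. C = 1 - H(p) = 1 - 0.96 = 0.04

0.04 bits


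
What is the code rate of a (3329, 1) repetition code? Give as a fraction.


Rate = k/n = 1/3329

1/3329


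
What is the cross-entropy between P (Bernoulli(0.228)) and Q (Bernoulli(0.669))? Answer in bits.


H(P,Q) = -p*log2(q) - (1-p)*log2(1-q). -0.228*log2(0.669) = 0.132222; -0.772*log2(0.331) = 1.231415. H(P,Q) = 0.132222 + 1.231415 = 1.3636

1.3636 bits


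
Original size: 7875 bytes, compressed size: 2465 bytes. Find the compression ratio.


Ratio = original / compressed = 7875 / 2465 = 3.1947

3.1947


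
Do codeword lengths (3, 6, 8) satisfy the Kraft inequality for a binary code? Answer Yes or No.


Kraft sum = sum(2^(-l_i)) = 0.1445, need <= 1. Result: satisfied (a binary prefix-free code with these lengths exists)

Yes


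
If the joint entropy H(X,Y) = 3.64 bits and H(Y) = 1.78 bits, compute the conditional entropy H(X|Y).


H(X|Y) = H(X,Y) - H(Y) = 3.64 - 1.78 = 1.86

1.86 bits


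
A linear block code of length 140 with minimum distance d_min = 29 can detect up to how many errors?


Detection capability = d_min - 1 = 29 - 1 = 28

28 errors


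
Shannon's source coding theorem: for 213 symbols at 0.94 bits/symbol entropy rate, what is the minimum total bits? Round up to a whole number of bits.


Minimum bits >= n * H = 213 * 0.94 = 200.22, rounded up to a whole number of bits = 201

201 bits


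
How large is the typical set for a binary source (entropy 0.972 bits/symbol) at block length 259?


log2|A_typical| = nH = 259 * 0.972 = 251.748, so |A_typical| ~ 2^251.748 = 6.077e+75

6.077e+75


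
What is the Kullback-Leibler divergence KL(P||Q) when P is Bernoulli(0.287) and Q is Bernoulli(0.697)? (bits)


KL = p*log2(p/q) + (1-p)*log2((1-p)/(1-q)) = 0.287*log2(0.287/0.697) + 0.713*log2(0.713/0.303) = 0.5129

0.5129 bits


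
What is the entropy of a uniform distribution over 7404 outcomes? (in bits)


H = log2(n) = log2(7404) = 12.8541

12.8541 bits


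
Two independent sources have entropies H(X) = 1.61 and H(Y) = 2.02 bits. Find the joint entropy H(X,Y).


For independent variables, H(X,Y) = H(X) + H(Y) = 1.61 + 2.02 = 3.63

3.63 bits


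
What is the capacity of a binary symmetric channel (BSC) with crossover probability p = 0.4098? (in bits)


H(p) = -p*log2(p) - (1-p)*log2(1-p) = -0.4098*log2(0.4098) - 0.5902*log2(0.5902) = 0.527416 + 0.448979 = 0.9764. C = 1 - H(p) = 1 - 0.9764 = 0.0236

0.0236 bits


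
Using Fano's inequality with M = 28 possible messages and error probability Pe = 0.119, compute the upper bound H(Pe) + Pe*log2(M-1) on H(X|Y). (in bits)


H(Pe) = -Pe*log2(Pe) - (1-Pe)*log2(1-Pe) = -0.119*log2(0.119) - 0.881*log2(0.881) = 0.365445 + 0.161035 = 0.5265. Pe*log2(M-1) = 0.119*log2(27) = 0.565832. Bound = H(Pe) + Pe*log2(M-1) = 0.365445 + 0.161035 + 0.565832 = 1.0923

1.0923 bits


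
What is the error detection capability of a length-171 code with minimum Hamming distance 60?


Detection capability = d_min - 1 = 60 - 1 = 59

59 errors


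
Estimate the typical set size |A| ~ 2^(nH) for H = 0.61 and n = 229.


log2|A_typical| = nH = 229 * 0.61 = 139.69, so |A_typical| ~ 2^139.69 = 1.124e+42

1.124e+42


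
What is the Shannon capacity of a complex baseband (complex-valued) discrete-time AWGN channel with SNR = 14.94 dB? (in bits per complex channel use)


SNR_linear = 10^(14.94/10) = 31.1889; C = log2(1 + SNR_linear) = log2(1 + 31.1889) = 5.0085

5.0085 bits/channel use


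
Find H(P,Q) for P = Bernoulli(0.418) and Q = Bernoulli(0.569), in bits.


H(P,Q) = -p*log2(q) - (1-p)*log2(1-q). -0.418*log2(0.569) = 0.340043; -0.582*log2(0.431) = 0.706688. H(P,Q) = 0.340043 + 0.706688 = 1.0467

1.0467 bits


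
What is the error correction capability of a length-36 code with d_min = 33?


Correction capability = floor((d-1)/2) = floor((33-1)/2) = 16

16 errors


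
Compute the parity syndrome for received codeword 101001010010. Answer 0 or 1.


Syndrome = XOR of all bits = 1 XOR 0 XOR 1 XOR 0 XOR 0 XOR 1 XOR 0 XOR 1 XOR 0 XOR 0 XOR 1 XOR 0 = 1

1


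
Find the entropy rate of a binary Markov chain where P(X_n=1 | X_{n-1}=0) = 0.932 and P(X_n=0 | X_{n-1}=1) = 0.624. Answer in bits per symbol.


Stationary distribution: pi_0 = p10/(p01+p10) = 0.401, pi_1 = 0.599. Entropy rate H' = pi_0*H(p01) + pi_1*H(p10) = 0.401*0.3584 + 0.599*0.9552 = 0.7159

0.7159 bits/symbol


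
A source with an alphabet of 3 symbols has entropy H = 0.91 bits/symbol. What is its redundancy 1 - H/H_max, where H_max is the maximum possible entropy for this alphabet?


H_max = log2(K) = log2(3) = 1.585 bits/symbol. Redundancy = 1 - H/H_max = 1 - 0.91/1.585 = 1 - 0.5741 = 0.4259

0.4259


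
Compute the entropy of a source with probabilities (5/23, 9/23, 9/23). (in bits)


H = -sum(p_i * log2(p_i)). Terms: -(5/23)*log2(5/23) = 0.478616; -(9/23)*log2(9/23) = 0.529684; -(9/23)*log2(9/23) = 0.529684. H = 0.478616 + 0.529684 + 0.529684 = 1.538

1.538 bits
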